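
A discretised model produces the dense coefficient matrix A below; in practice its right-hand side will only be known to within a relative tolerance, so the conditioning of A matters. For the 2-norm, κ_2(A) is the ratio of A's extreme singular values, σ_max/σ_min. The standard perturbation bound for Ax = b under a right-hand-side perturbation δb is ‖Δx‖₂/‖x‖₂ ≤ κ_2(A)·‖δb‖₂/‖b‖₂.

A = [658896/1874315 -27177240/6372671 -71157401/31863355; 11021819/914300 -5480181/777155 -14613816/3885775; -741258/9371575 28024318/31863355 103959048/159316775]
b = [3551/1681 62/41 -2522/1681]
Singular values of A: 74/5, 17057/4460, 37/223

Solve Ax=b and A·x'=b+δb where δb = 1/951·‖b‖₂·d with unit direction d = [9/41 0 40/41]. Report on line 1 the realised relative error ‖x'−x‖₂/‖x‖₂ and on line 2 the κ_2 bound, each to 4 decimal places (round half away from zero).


σ_max = 74/5, σ_min = 37/223
κ_2(A) = (74/5) / (37/223) = 89.2000
bound on ‖Δx‖/‖x‖: κ·ε = 89.2000·1/951 = 0.0938
solve Ax = b  →  x = [-0.2057 2.3956 -5.5530]
2-norm of b is 3.0000; of x, 6.0512
δb = ε·‖b‖·d = [0.0007 0.0000 0.0031]; solving A·Δx = δb gives ‖Δx‖ = 0.0190
realised ‖Δx‖/‖x‖ = 0.0031
tightness: 0.0031 against a bound of 0.0938 (unrounded ratio ≈ 0.0335)

0.0031
0.0938


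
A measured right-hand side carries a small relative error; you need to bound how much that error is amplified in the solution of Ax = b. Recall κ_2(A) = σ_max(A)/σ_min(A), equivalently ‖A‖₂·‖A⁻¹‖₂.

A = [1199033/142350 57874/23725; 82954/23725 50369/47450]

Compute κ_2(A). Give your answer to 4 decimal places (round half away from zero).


219.0000

M = AᵀA = [1994567237/23980500 48477968/1998375; 48477968/1998375 18857557/2664500]. tr(M)=8657141/95922, det(M)=130321/767376
λ_max, λ_min = (8657141/95922 ± √18734959992100/2300257521)/2 = 361/4, 361/191844
κ_2(A) = √(λ_max/λ_min) = √((361/4) / (361/191844)) = 219.0000


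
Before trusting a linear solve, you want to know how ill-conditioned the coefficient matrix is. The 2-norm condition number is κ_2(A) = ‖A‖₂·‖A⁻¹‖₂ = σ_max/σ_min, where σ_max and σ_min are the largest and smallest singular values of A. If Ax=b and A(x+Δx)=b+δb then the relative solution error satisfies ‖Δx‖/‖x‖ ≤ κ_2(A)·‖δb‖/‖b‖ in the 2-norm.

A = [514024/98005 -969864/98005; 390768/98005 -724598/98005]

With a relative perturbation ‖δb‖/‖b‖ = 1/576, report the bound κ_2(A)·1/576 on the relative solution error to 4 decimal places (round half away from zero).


0.5004

form AᵀA = [16676812096/384199201 -31267323360/384199201; -31267323360/384199201 58627137604/384199201] with trace 260567300/1329409 and determinant 614656/1329409
eigenvalues of AᵀA: λ = (tr ± √(tr²−4·det))/2 = 196, 3136/1329409
so κ_2 = √(196 / (3136/1329409)) = 288.2500
worst-case relative error ≤ 288.2500 × 1/576 = 0.5004


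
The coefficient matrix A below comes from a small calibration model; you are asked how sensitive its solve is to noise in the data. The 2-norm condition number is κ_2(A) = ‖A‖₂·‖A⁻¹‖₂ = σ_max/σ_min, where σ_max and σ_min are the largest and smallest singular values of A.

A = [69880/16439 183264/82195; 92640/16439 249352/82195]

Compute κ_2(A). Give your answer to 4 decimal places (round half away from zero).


193.4000

form AᵀA = [13465384000/270240721 7181291520/270240721; 7181291520/270240721 3830484544/270240721] with trace 59847296/935089 and determinant 102400/935089
eigenvalues of AᵀA: λ = (tr ± √(tr²−4·det))/2 = 64, 1600/935089
σ_max=√64=8, σ_min=√(1600/935089)=(40/967) → κ = 193.4000


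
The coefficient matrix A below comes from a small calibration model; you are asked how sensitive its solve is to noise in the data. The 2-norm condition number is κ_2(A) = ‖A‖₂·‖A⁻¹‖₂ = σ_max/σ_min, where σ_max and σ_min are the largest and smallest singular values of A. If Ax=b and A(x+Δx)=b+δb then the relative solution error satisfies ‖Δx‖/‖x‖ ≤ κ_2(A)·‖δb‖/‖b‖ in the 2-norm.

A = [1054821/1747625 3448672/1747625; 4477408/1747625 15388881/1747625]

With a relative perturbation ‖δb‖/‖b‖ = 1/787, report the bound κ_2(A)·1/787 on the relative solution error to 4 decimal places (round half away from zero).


0.4333

form AᵀA = [2517528821/363378125 8630580672/363378125; 8630580672/363378125 29590838429/363378125] with trace 256866938/2907025 and determinant 4879681/72675625
solving λ² − 256866938/2907025·λ + 4879681/72675625 = 0 gives λ = 2209/25, 2209/2907025
σ_max=√(2209/25)=(47/5), σ_min=√(2209/2907025)=(47/1705) → κ = 341.0000
perturbation bound = 341.0000·1/787 = 0.4333


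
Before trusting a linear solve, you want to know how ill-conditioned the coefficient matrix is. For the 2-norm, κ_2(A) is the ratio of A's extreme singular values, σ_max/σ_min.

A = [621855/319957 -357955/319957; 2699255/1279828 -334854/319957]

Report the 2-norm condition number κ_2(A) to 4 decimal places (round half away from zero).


form AᵀA = [942382025/114566672 -62748855/14320834; -62748855/14320834 16804853/7160417] with trace 71250569/6739216 and determinant 714025/6739216
λ_max, λ_min = (71250569/6739216 ± √5057395708006161/45417032294656)/2 = 169/16, 4225/421201
κ = σ_max/σ_min = (13/4)/(65/649) = 32.4500

32.4500


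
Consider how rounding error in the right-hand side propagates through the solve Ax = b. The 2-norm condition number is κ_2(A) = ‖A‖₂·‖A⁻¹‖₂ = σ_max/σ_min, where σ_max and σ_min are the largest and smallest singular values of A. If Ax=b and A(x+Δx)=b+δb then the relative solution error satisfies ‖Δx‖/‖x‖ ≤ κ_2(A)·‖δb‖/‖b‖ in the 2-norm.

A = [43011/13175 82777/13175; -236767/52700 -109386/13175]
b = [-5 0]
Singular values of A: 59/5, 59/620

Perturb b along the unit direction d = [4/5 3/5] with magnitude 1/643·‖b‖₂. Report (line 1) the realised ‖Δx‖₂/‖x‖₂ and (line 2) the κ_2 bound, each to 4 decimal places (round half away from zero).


0.0019
0.1928

largest singular value 59/5, smallest 59/620
κ_2(A) = (59/5) / (59/620) = 124.0000
perturbation bound = 124.0000·1/643 = 0.1928
solve Ax = b  →  x = [36.9691 -20.0050]
‖b‖₂ = 5.0000 and ‖x‖₂ = 42.0347
δb = ε·‖b‖·d = [0.0062 0.0047]; solving A·Δx = δb gives ‖Δx‖ = 0.0817
relative error = 0.0019
tightness: 0.0019 against a bound of 0.1928 (unrounded ratio ≈ 0.0101)


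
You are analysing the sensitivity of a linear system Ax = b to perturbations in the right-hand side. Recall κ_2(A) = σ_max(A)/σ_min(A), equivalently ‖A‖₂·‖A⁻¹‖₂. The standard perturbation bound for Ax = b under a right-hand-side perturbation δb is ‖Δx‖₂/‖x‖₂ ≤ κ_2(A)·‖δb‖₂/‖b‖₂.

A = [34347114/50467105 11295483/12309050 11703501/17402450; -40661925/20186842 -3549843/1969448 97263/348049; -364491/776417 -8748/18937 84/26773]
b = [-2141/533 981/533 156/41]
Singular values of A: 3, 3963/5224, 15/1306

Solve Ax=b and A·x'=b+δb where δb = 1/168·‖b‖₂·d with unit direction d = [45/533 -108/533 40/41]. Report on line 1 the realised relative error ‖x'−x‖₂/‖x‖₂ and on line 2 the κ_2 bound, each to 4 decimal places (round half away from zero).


from the listed singular values, σ₁ = 3, σ_n = 15/1306
κ = σ_max/σ_min = 3/(15/1306) = 261.2000
perturbation bound = 261.2000·1/168 = 1.5548
solve Ax = b  →  x = [172.7305 -183.3004 69.3396]
‖b‖₂ = 5.8310 and ‖x‖₂ = 261.2333
with δb = [0.0029 -0.0070 0.0339], A·Δx = δb → ‖Δx‖ = 3.0219
realised ‖Δx‖/‖x‖ = 0.0116
tightness: 0.0116 against a bound of 1.5548 (unrounded ratio ≈ 0.0074)

0.0116
1.5548


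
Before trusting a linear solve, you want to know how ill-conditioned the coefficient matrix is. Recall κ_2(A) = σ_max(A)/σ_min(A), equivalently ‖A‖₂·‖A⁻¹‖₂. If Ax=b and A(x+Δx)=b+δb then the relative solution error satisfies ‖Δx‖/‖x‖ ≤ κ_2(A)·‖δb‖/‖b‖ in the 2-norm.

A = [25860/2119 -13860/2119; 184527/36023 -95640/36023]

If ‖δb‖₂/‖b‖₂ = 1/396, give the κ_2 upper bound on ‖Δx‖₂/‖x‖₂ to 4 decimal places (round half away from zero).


0.5145

AᵀA = [1345064841/7678441 -717345720/7678441; -717345720/7678441 382626000/7678441]; tr = 5978169/26569, det = 32400/26569
λ_max, λ_min = (5978169/26569 ± √35735061250161/705911761)/2 = 225, 144/26569
so κ_2 = √(225 / (144/26569)) = 203.7500
κ_2(A)·‖δb‖/‖b‖ = 0.5145


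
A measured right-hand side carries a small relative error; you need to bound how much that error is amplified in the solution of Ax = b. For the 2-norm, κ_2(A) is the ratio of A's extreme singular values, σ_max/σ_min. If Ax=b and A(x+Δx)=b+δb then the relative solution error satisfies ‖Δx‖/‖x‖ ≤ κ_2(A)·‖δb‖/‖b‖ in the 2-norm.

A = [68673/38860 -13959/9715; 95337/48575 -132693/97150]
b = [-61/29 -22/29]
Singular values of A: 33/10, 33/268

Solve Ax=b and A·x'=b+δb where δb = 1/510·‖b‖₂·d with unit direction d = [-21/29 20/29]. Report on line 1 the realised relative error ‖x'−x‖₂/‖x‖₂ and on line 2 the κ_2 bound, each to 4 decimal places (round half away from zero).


largest singular value 33/10, smallest 33/268
condition number: (33/10) ÷ (33/268) = 26.8000
κ_2(A)·‖δb‖/‖b‖ = 0.0525
solve Ax = b  →  x = [4.3879 6.8606]
‖b‖ = 2.2361, ‖x‖ = 8.1438
Δx = A⁻¹·δb where δb = 1/510·2.2361·d; ‖Δx‖ = 0.0356
relative error = 0.0044
realised/bound (from unrounded values) ≈ 0.0832

0.0044
0.0525


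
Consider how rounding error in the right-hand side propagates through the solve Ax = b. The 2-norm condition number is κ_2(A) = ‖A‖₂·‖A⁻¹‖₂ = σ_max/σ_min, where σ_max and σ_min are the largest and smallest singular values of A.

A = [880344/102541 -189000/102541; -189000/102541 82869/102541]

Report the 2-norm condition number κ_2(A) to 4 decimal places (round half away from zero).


form AᵀA = [482288256/6255001 -108297000/6255001; -108297000/6255001 25335081/6255001] with trace 301977/3721 and determinant 46656/3721
eigenvalues of AᵀA: λ = (tr ± √(tr²−4·det))/2 = 81, 576/3721
κ_2(A) = √(λ_max/λ_min) = √(81 / (576/3721)) = 22.8750

22.8750


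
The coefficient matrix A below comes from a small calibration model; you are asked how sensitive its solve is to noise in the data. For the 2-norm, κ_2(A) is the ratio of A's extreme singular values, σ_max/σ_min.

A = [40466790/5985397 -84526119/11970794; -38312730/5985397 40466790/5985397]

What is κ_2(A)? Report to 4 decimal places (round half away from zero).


form AᵀA = [3692540277000/42598070449 -3877102916505/42598070449; -3877102916505/42598070449 16284077484921/170392281796] with trace 36925372881/202606756 and determinant 13286025/50651689
char-poly roots: 729/4 and 72900/50651689
σ_max=√(729/4)=(27/2), σ_min=√(72900/50651689)=(270/7117) → κ = 355.8500

355.8500


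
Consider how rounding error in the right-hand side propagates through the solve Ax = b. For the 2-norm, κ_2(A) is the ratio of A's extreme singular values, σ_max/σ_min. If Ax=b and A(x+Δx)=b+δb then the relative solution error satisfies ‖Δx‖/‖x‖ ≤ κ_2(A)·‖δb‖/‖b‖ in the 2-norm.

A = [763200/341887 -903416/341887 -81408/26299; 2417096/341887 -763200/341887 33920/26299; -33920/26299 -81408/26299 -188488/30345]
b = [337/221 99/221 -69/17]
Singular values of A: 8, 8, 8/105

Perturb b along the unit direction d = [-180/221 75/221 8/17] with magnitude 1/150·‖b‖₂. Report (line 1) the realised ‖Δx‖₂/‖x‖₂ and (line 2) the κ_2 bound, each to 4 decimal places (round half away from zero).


from the listed singular values, σ₁ = 8, σ_n = 8/105
κ = σ_max/σ_min = 8/(8/105) = 105.0000
κ_2(A)·‖δb‖/‖b‖ = 0.7000
solve Ax = b  →  x = [13.5458 32.1850 -18.1985]
2-norm of b is 4.3589; of x, 39.3770
Δx = A⁻¹·δb where δb = 1/150·4.3589·d; ‖Δx‖ = 0.3814
realised ‖Δx‖/‖x‖ = 0.0097
realised/bound (from unrounded values) ≈ 0.0138

0.0097
0.7000


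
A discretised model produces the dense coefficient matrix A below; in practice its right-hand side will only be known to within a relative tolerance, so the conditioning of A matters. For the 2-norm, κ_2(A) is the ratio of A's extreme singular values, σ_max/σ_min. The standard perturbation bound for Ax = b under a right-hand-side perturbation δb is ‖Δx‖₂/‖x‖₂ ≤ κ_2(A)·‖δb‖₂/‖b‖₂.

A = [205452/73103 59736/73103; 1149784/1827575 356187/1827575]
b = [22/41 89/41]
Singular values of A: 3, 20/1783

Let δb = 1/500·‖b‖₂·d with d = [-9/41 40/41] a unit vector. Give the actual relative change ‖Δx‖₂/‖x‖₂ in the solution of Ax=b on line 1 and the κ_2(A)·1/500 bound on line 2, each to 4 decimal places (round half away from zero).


σ_max = 3, σ_min = 20/1783
condition number: 3 ÷ (20/1783) = 267.4500
perturbation bound = 267.4500·1/500 = 0.5349
solve Ax = b  →  x = [-49.6040 171.2613]
‖b‖ = 2.2361, ‖x‖ = 178.3003
re-solving with b+δb shifts x by Δx of norm 0.3987
realised ‖Δx‖/‖x‖ = 0.0022
so the bound overstates the realised error by a factor of ≈ 239.2150 (computed from the unrounded values)

0.0022
0.5349


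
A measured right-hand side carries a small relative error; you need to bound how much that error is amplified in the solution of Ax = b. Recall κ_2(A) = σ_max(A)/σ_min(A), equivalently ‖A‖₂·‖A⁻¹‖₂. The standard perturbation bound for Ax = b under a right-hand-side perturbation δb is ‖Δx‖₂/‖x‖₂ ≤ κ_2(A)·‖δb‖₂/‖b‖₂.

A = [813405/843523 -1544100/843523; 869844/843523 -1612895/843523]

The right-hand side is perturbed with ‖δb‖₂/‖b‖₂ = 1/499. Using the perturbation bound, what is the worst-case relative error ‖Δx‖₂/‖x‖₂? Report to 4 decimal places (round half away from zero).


0.4115

form AᵀA = [1686392721/846053569 -3161647680/846053569; -3161647680/846053569 5928270025/846053569] with trace 26348314/2927521 and determinant 5625/2927521
λ_max, λ_min = (26348314/2927521 ± √694167781420096/8570379205441)/2 = 9, 625/2927521
so κ_2 = √(9 / (625/2927521)) = 205.3200
worst-case relative error ≤ 205.3200 × 1/499 = 0.4115


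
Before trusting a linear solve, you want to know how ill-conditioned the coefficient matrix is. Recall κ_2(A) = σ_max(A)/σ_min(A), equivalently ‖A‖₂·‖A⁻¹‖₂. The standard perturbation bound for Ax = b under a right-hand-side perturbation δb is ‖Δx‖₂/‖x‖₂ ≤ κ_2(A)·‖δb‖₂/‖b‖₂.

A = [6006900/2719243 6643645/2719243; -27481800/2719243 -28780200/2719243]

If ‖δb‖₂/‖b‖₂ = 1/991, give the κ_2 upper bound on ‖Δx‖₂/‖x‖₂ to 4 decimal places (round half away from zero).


0.1731

M = AᵀA = [470750850000/4398740329 494253070500/4398740329; 494253070500/4398740329 518999364025/4398740329]. tr(M)=1176873025/5230369, det(M)=9000000/5230369
eigenvalues of AᵀA: λ = (tr ± √(tr²−4·det))/2 = 225, 40000/5230369
κ = σ_max/σ_min = 15/(200/2287) = 171.5250
worst-case relative error ≤ 171.5250 × 1/991 = 0.1731


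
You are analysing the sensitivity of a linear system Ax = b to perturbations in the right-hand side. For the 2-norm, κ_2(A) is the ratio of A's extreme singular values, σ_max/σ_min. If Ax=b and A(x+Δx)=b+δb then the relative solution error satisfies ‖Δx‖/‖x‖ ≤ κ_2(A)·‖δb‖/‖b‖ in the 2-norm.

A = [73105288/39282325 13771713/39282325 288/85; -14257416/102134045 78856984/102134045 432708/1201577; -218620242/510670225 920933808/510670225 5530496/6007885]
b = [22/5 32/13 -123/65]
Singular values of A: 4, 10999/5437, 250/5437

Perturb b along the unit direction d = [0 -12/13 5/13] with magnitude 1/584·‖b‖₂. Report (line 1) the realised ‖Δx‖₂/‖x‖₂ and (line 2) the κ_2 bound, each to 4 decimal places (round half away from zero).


from the listed singular values, σ₁ = 4, σ_n = 250/5437
condition number: 4 ÷ (250/5437) = 86.9920
perturbation bound = 86.9920·1/584 = 0.1490
solve Ax = b  →  x = [51.6760 26.4401 -29.8207]
‖b‖₂ = 5.3852 and ‖x‖₂ = 65.2592
δb = ε·‖b‖·d = [0.0000 -0.0085 0.0035]; solving A·Δx = δb gives ‖Δx‖ = 0.2005
dividing the unrounded norms, ‖Δx‖/‖x‖ = 0.0031
so the bound overstates the realised error by a factor of ≈ 48.4733 (computed from the unrounded values)

0.0031
0.1490


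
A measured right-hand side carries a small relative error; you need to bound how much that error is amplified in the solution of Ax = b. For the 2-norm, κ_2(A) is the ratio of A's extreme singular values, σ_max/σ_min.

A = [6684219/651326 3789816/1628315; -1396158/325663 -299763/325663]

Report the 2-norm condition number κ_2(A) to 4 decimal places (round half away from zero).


244.4000

M = AᵀA = [310507764993/2510210404 87328772838/3137763005; 87328772838/3137763005 98279004249/15688815025]. tr(M)=4851760941/37332100, det(M)=10556001/37332100
solving λ² − 4851760941/37332100·λ + 10556001/37332100 = 0 gives λ = 3249/25, 3249/1493284
σ_max=√(3249/25)=(57/5), σ_min=√(3249/1493284)=(57/1222) → κ = 244.4000


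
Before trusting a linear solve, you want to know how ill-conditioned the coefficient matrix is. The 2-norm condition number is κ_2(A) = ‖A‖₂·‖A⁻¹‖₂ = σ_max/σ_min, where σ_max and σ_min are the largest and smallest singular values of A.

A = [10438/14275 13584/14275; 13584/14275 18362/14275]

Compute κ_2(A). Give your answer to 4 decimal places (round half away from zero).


114.2000

form AᵀA = [11739076/8151025 15648768/8151025; 15648768/8151025 20867524/8151025] with trace 1304264/326041 and determinant 400/326041
λ_max, λ_min = (1304264/326041 ± √1700582916096/106302733681)/2 = 4, 100/326041
κ_2(A) = √(λ_max/λ_min) = √(4 / (100/326041)) = 114.2000


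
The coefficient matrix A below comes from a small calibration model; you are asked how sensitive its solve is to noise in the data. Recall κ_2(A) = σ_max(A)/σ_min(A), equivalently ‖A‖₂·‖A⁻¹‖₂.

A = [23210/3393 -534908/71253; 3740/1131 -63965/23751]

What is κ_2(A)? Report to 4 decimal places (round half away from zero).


18.9000

AᵀA = [3932500/68121 -86202820/1430541; -86202820/1430541 1910948281/30041361]; tr = 4334341/35721, det = 1464100/35721
solving λ² − 4334341/35721·λ + 1464100/35721 = 0 gives λ = 121, 12100/35721
σ_max=√121=11, σ_min=√(12100/35721)=(110/189) → κ = 18.9000


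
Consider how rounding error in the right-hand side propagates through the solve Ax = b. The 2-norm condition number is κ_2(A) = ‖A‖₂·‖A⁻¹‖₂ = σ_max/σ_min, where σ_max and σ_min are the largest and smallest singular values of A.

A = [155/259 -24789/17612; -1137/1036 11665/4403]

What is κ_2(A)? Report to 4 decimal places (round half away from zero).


AᵀA = [1677169/1073296 -251550/67081; -251550/67081 9659689/1073296]; tr = 5668429/536648, det = 28561/17172736
solving λ² − 5668429/536648·λ + 28561/17172736 = 0 gives λ = 169/16, 169/1073296
κ = σ_max/σ_min = (13/4)/(13/1036) = 259.0000

259.0000


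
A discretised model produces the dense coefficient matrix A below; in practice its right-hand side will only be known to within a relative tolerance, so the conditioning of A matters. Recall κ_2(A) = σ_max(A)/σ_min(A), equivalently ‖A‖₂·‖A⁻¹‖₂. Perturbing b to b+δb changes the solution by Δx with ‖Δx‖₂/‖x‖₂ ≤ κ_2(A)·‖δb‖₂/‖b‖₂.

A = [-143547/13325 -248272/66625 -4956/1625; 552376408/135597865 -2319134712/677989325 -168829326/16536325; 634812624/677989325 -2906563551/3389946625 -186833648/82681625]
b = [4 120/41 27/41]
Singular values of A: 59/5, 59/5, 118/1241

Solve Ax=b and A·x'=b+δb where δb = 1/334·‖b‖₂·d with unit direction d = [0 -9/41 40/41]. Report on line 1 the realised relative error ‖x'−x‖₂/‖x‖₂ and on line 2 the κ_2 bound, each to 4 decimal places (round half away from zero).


from the listed singular values, σ₁ = 59/5, σ_n = 118/1241
κ_2(A) = (59/5) / (118/1241) = 124.1000
κ_2(A)·‖δb‖/‖b‖ = 0.3716
solve Ax = b  →  x = [-0.2194 -0.1830 -0.3129]
2-norm of b is 5.0000; of x, 0.4237
re-solving with b+δb shifts x by Δx of norm 0.1574
realised ‖Δx‖/‖x‖ = 0.3716
tightness: 0.3716 against a bound of 0.3716; the bound is attained (ratio 1)

0.3716
0.3716


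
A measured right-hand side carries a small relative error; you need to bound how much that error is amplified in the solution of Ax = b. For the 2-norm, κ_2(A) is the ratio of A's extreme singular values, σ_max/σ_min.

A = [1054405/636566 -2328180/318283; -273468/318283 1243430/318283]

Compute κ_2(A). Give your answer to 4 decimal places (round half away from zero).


388.1500

form AᵀA = [1410908892121/405216272356 -1567460631690/101304068089; -1567460631690/101304068089 6966540277300/101304068089] with trace 17416460441/241056676 and determinant 2088025/60264169
λ_max, λ_min = (17416460441/241056676 ± √303325040975063436081/58108321044168976)/2 = 289/4, 28900/60264169
κ = σ_max/σ_min = (17/2)/(170/7763) = 388.1500


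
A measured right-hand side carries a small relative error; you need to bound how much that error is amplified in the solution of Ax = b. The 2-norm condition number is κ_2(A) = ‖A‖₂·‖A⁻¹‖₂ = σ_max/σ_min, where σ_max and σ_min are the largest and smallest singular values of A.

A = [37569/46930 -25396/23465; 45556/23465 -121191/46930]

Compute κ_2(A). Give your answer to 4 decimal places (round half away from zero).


361.0000

AᵀA = [11494469/2606420 -3831408/651605; -3831408/651605 20434421/2606420]; tr = 3192889/260642, det = 2401/2085136
char-poly roots: 49/4 and 49/521284
so κ_2 = √((49/4) / (49/521284)) = 361.0000


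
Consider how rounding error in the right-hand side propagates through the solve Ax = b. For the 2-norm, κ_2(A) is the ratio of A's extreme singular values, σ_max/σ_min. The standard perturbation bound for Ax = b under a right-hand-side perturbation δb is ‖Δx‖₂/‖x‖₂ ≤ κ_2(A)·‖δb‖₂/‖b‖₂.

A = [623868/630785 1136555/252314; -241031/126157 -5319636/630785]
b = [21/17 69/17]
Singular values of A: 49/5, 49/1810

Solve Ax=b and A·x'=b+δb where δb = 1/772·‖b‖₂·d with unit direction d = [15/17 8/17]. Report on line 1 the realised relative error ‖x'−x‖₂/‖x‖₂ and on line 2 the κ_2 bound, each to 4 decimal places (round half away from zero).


0.0018
0.4689

from the listed singular values, σ₁ = 49/5, σ_n = 49/1810
κ_2(A) = (49/5) / (49/1810) = 362.0000
worst-case relative error ≤ 362.0000 × 1/772 = 0.4689
solve Ax = b  →  x = [-108.1807 24.0269]
‖b‖₂ = 4.2426 and ‖x‖₂ = 110.8167
with δb = [0.0048 0.0026], A·Δx = δb → ‖Δx‖ = 0.2030
relative error = 0.0018
tightness: 0.0018 against a bound of 0.4689 (unrounded ratio ≈ 0.0039)


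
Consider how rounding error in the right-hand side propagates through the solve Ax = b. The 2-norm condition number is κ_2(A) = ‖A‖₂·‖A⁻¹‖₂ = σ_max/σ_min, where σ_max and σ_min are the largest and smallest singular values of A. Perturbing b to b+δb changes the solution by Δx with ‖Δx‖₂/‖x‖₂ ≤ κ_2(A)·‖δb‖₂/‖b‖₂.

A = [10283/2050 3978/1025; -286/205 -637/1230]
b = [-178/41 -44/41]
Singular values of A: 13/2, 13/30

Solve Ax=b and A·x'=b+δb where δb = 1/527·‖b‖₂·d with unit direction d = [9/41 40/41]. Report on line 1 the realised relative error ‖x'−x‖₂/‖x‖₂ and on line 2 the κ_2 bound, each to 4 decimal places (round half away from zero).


0.0042
0.0285

from the listed singular values, σ₁ = 13/2, σ_n = 13/30
κ = σ_max/σ_min = (13/2)/(13/30) = 15.0000
bound on ‖Δx‖/‖x‖: κ·ε = 15.0000·1/527 = 0.0285
solve Ax = b  →  x = [2.2769 -4.0615]
2-norm of b is 4.4721; of x, 4.6562
re-solving with b+δb shifts x by Δx of norm 0.0196
relative error = 0.0042
so the bound overstates the realised error by a factor of ≈ 6.7676 (computed from the unrounded values)


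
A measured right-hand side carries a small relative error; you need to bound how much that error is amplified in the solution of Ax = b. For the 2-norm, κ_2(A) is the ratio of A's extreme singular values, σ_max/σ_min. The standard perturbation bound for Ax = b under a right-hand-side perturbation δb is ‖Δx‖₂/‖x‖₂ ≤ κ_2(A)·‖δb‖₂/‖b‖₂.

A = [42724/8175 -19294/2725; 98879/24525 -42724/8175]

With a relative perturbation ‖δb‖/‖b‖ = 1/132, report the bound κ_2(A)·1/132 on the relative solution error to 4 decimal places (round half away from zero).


0.7432

M = AᵀA = [1048204729/24059025 -465734324/8019675; -465734324/8019675 207026644/2673225]. tr(M)=116457781/962361, det(M)=1464100/962361
eigenvalues of AᵀA: λ = (tr ± √(tr²−4·det))/2 = 121, 12100/962361
so κ_2 = √(121 / (12100/962361)) = 98.1000
bound on ‖Δx‖/‖x‖: κ·ε = 98.1000·1/132 = 0.7432


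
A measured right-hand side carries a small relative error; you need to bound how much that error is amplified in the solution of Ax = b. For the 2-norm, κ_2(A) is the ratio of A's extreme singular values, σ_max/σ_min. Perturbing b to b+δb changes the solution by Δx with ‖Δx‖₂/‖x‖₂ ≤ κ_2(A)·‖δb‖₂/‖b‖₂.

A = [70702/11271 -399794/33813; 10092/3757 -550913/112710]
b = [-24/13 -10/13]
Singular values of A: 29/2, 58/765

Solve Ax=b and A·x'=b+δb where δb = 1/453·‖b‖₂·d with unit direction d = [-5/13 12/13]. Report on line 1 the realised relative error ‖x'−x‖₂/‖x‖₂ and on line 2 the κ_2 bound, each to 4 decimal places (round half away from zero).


0.4222
0.4222

σ_max = 29/2, σ_min = 58/765
κ = σ_max/σ_min = (29/2)/(58/765) = 191.2500
κ_2(A)·‖δb‖/‖b‖ = 0.4222
solve Ax = b  →  x = [-0.0649 0.1217]
‖b‖₂ = 2.0000 and ‖x‖₂ = 0.1379
δb = ε·‖b‖·d = [-0.0017 0.0041]; solving A·Δx = δb gives ‖Δx‖ = 0.0582
relative error = 0.4222
so the bound is sharp here: realised error equals the bound


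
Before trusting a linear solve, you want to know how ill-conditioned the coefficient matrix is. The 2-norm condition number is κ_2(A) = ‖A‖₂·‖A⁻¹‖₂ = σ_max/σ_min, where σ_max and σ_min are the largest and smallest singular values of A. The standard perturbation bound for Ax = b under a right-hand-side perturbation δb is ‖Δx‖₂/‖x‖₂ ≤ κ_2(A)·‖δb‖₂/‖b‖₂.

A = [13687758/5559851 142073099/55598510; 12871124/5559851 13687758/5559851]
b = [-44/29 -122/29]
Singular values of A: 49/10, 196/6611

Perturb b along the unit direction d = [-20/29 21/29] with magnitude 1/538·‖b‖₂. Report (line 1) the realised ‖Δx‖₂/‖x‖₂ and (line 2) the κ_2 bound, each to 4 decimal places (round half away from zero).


0.0042
0.3072

σ_max = 49/10, σ_min = 196/6611
κ_2(A) = (49/10) / (196/6611) = 165.2750
bound on ‖Δx‖/‖x‖: κ·ε = 165.2750·1/538 = 0.3072
solve Ax = b  →  x = [48.2868 -47.1147]
‖b‖ = 4.4721, ‖x‖ = 67.4641
re-solving with b+δb shifts x by Δx of norm 0.2804
relative error = 0.0042
realised/bound (from unrounded values) ≈ 0.0135


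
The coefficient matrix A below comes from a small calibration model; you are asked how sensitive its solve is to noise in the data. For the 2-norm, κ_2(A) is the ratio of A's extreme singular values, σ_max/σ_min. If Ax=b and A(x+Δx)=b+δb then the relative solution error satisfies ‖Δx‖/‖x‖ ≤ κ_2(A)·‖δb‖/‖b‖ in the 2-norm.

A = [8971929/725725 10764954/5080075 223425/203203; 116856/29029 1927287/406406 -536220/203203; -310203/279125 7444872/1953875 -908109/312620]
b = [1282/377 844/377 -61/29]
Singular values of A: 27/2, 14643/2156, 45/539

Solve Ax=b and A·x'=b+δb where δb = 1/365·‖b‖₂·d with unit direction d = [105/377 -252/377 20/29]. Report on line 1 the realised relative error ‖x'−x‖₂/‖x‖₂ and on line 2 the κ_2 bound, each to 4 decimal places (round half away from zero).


σ_max = 27/2, σ_min = 45/539
κ = σ_max/σ_min = (27/2)/(45/539) = 161.7000
perturbation bound = 161.7000·1/365 = 0.4430
solve Ax = b  →  x = [4.3420 -13.8285 -19.0761]
‖b‖₂ = 4.5826 and ‖x‖₂ = 23.9578
with δb = [0.0035 -0.0084 0.0087], A·Δx = δb → ‖Δx‖ = 0.1504
realised ‖Δx‖/‖x‖ = 0.0063
so the bound overstates the realised error by a factor of ≈ 70.5784 (computed from the unrounded values)

0.0063
0.4430


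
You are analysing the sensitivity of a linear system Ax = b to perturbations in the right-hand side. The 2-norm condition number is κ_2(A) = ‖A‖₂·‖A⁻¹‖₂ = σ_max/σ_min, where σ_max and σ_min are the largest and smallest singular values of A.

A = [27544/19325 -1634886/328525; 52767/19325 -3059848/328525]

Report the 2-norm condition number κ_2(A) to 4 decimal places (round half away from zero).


386.5000

AᵀA = [141721129/14938225 -485859528/14938225; -485859528/14938225 1665816196/14938225]; tr = 72301493/597529, det = 58564/597529
λ_max, λ_min = (72301493/597529 ± √5227365915275625/357040905841)/2 = 121, 484/597529
σ_max=√121=11, σ_min=√(484/597529)=(22/773) → κ = 386.5000


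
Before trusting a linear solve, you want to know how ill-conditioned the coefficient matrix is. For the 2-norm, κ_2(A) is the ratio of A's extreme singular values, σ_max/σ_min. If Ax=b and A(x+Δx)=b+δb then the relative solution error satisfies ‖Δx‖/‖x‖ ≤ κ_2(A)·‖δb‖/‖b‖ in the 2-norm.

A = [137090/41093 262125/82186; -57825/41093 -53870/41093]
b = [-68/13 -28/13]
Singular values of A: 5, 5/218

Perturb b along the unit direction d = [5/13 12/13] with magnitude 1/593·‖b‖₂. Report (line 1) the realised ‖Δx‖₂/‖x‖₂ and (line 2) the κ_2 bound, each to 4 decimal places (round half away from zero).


0.0024
0.3676

σ_max = 5, σ_min = 5/218
κ_2(A) = 5 / (5/218) = 218.0000
worst-case relative error ≤ 218.0000 × 1/593 = 0.3676
solve Ax = b  →  x = [119.6966 -126.8414]
‖b‖ = 5.6569, ‖x‖ = 174.4018
with δb = [0.0037 0.0088], A·Δx = δb → ‖Δx‖ = 0.4159
realised ‖Δx‖/‖x‖ = 0.0024
realised/bound (from unrounded values) ≈ 0.0065


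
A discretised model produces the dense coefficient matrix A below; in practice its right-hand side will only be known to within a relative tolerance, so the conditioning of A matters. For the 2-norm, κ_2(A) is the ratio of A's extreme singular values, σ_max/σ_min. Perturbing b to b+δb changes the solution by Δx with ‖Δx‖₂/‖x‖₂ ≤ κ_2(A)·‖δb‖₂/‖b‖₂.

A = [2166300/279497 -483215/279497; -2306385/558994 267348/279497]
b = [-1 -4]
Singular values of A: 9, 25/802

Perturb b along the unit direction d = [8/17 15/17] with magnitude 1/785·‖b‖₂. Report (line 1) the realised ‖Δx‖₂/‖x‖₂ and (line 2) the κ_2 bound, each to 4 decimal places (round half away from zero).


0.0013
0.3678

from the listed singular values, σ₁ = 9, σ_n = 25/802
κ_2(A) = 9 / (25/802) = 288.7200
worst-case relative error ≤ 288.7200 × 1/785 = 0.3678
solve Ax = b  →  x = [-28.0594 -125.2146]
‖b‖₂ = 4.1231 and ‖x‖₂ = 128.3200
re-solving with b+δb shifts x by Δx of norm 0.1685
realised ‖Δx‖/‖x‖ = 0.0013
so the bound overstates the realised error by a factor of ≈ 280.0996 (computed from the unrounded values)


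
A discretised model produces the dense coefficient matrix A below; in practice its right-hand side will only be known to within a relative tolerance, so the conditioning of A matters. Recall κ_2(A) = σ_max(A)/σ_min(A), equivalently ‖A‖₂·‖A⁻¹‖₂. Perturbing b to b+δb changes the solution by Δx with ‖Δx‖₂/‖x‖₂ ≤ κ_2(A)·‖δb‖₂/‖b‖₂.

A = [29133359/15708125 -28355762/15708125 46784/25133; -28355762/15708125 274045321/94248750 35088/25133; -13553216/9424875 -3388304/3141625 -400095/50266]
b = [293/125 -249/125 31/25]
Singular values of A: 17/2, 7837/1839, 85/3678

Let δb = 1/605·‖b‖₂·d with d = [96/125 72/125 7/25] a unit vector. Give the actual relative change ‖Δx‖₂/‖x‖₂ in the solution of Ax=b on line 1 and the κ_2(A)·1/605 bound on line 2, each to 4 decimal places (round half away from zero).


largest singular value 17/2, smallest 85/3678
κ_2(A) = (17/2) / (85/3678) = 367.8000
κ_2(A)·‖δb‖/‖b‖ = 0.6079
solve Ax = b  →  x = [-33.3704 -25.9078 9.3836]
‖b‖₂ = 3.3166 and ‖x‖₂ = 43.2765
Δx = A⁻¹·δb where δb = 1/605·3.3166·d; ‖Δx‖ = 0.2372
realised ‖Δx‖/‖x‖ = 0.0055
so the bound overstates the realised error by a factor of ≈ 110.9110 (computed from the unrounded values)

0.0055
0.6079


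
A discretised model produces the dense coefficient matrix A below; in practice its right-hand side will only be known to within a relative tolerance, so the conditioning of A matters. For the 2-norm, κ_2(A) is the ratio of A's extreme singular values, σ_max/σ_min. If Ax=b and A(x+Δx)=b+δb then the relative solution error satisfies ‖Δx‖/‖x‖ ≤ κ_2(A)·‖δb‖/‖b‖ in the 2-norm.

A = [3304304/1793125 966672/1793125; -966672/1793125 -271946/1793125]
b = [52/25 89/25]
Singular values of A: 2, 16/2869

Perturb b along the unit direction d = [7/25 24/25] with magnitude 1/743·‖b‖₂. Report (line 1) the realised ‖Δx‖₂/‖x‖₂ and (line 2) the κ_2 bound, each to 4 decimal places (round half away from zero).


from the listed singular values, σ₁ = 2, σ_n = 16/2869
condition number: 2 ÷ (16/2869) = 358.6250
perturbation bound = 358.6250·1/743 = 0.4827
solve Ax = b  →  x = [-200.3500 688.7000]
2-norm of b is 4.1231; of x, 717.2502
with δb = [0.0016 0.0053], A·Δx = δb → ‖Δx‖ = 0.9951
realised ‖Δx‖/‖x‖ = 0.0014
tightness: 0.0014 against a bound of 0.4827 (unrounded ratio ≈ 0.0029)

0.0014
0.4827


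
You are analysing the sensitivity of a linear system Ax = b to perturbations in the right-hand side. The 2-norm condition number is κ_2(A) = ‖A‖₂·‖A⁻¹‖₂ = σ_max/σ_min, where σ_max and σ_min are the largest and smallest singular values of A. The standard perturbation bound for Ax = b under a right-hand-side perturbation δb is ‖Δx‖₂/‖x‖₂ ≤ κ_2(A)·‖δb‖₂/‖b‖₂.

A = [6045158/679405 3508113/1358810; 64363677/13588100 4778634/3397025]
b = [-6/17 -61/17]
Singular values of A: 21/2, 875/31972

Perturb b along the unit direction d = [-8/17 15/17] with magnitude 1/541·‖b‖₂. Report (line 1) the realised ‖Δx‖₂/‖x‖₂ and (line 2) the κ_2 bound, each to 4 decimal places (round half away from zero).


from the listed singular values, σ₁ = 21/2, σ_n = 875/31972
condition number: (21/2) ÷ (875/31972) = 383.6640
κ_2(A)·‖δb‖/‖b‖ = 0.7092
solve Ax = b  →  x = [30.5103 -105.2869]
2-norm of b is 3.6056; of x, 109.6185
with δb = [-0.0031 0.0059], A·Δx = δb → ‖Δx‖ = 0.2435
relative error = 0.0022
so the bound overstates the realised error by a factor of ≈ 319.2282 (computed from the unrounded values)

0.0022
0.7092


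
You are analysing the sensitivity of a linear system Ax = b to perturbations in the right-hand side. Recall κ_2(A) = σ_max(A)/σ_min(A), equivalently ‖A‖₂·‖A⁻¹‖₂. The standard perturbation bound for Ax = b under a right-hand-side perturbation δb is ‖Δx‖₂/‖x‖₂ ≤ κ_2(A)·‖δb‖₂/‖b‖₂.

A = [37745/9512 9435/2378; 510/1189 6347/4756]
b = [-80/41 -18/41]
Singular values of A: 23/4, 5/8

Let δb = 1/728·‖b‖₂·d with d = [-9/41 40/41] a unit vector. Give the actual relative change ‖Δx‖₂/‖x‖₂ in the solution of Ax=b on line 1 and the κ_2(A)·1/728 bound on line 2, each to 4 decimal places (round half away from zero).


0.0126
0.0126

from the listed singular values, σ₁ = 23/4, σ_n = 5/8
κ_2(A) = (23/4) / (5/8) = 9.2000
κ_2(A)·‖δb‖/‖b‖ = 0.0126
solve Ax = b  →  x = [-0.2399 -0.2519]
2-norm of b is 2.0000; of x, 0.3478
δb = ε·‖b‖·d = [-0.0006 0.0027]; solving A·Δx = δb gives ‖Δx‖ = 0.0044
dividing the unrounded norms, ‖Δx‖/‖x‖ = 0.0126
so the bound is sharp here: realised error equals the bound


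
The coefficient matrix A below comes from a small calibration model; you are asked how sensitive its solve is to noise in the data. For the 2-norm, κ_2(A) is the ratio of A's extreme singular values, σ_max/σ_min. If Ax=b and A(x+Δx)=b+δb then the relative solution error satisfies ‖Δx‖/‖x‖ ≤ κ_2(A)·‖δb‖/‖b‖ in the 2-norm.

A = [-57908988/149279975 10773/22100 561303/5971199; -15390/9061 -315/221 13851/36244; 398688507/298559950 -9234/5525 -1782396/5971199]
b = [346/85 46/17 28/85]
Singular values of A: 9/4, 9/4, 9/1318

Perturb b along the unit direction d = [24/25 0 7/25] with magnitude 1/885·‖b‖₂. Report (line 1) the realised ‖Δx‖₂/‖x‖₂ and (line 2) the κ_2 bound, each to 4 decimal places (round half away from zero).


from the listed singular values, σ₁ = 9/4, σ_n = 9/1318
κ_2(A) = (9/4) / (9/1318) = 329.5000
worst-case relative error ≤ 329.5000 × 1/885 = 0.3723
solve Ax = b  →  x = [127.4513 -0.4786 571.7457]
‖b‖ = 4.8990, ‖x‖ = 585.7791
Δx = A⁻¹·δb where δb = 1/885·4.8990·d; ‖Δx‖ = 0.8107
dividing the unrounded norms, ‖Δx‖/‖x‖ = 0.0014
realised/bound (from unrounded values) ≈ 0.0037

0.0014
0.3723


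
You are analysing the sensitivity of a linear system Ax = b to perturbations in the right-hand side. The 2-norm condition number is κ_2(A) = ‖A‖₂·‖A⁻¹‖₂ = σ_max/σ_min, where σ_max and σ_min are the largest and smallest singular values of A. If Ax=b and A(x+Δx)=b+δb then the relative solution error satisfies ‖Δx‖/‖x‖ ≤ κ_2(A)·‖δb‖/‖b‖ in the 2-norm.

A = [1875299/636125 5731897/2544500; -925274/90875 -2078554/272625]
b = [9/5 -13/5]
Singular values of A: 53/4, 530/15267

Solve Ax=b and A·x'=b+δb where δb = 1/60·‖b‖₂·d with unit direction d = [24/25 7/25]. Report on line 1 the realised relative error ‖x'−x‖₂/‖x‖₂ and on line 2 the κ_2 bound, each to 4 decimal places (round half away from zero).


σ_max = 53/4, σ_min = 530/15267
condition number: (53/4) ÷ (530/15267) = 381.6750
bound on ‖Δx‖/‖x‖: κ·ε = 381.6750·1/60 = 6.3613
solve Ax = b  →  x = [-17.1023 23.1804]
‖b‖ = 3.1623, ‖x‖ = 28.8066
re-solving with b+δb shifts x by Δx of norm 1.5182
dividing the unrounded norms, ‖Δx‖/‖x‖ = 0.0527
so the bound overstates the realised error by a factor of ≈ 120.7000 (computed from the unrounded values)

0.0527
6.3613


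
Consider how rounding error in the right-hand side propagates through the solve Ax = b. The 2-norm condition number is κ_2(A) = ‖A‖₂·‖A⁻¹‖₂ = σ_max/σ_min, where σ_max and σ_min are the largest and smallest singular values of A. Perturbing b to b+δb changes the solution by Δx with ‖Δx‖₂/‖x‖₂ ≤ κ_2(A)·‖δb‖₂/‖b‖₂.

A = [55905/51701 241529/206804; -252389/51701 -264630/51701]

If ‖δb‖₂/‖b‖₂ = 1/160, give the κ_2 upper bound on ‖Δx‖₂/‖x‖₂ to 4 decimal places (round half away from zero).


M = AᵀA = [39753466/1590121 166961025/6360484; 166961025/6360484 701249761/25441936]. tr(M)=1337305217/25441936, det(M)=707281/25441936
solving λ² − 1337305217/25441936·λ + 707281/25441936 = 0 gives λ = 841/16, 841/1590121
so κ_2 = √((841/16) / (841/1590121)) = 315.2500
bound on ‖Δx‖/‖x‖: κ·ε = 315.2500·1/160 = 1.9703

1.9703


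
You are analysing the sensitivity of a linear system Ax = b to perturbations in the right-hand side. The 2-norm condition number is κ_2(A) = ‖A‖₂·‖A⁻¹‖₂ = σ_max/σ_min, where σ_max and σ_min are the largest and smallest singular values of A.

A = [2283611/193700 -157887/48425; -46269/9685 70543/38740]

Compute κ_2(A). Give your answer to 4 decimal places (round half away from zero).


29.8000

form AᵀA = [35924303809/222010000 -654070032/13875625; -654070032/13875625 3096217441/222010000] with trace 31216417/177608 and determinant 197262025/5683456
solving λ² − 31216417/177608·λ + 197262025/5683456 = 0 gives λ = 2809/16, 70225/355216
κ = σ_max/σ_min = (53/4)/(265/596) = 29.8000
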